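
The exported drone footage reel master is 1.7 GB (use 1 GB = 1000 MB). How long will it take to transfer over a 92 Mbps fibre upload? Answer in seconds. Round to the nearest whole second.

File: 1.7 GB = 13600.0 Mb.
At 92 Mbps: 13600.0 / 92 = 147.8 s ≈ 148 seconds.

148 seconds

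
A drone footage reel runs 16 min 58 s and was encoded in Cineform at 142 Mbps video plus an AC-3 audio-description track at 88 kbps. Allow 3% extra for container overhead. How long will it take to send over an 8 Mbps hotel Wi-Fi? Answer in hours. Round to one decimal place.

5.2 hours

16 min 58 s = 1018 s
Audio: 88 kbps = 0.088 Mbps.
Total bitrate: 142.088 Mbps.
File: 142.088 Mbps × 1018 s = 144645.6 Mb.
With 3% container overhead: ×1.03. → 148985.0 Mb.
At 8 Mbps: 148985.0 / 8 = 18623.1 s ≈ 5.17 hours.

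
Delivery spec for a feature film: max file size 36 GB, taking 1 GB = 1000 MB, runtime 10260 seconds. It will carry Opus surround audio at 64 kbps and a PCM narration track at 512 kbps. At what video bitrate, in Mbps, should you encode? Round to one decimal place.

27.5 Mbps

Budget: 36 GB = 288000.0 Mb.
Total bitrate budget: 288000.0 Mb / 10260 s = 28.070 Mbps.
Audio total: 64 + 512 = 576 kbps = 0.576 Mbps.
Video: 28.070 − 0.576 = 27.494 Mbps.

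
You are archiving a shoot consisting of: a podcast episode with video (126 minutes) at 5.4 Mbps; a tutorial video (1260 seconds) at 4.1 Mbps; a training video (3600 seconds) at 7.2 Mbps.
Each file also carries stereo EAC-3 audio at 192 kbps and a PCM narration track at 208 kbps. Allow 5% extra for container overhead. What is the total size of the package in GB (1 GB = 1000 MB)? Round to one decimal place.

Audio total: 192 + 208 = 400 kbps = 0.400 Mbps.
podcast episode with video: 5.800 Mbps × 7560 s × 1.05 = 46040.4 Mb
tutorial video: 4.500 Mbps × 1260 s × 1.05 = 5953.5 Mb
training video: 7.600 Mbps × 3600 s × 1.05 = 28728.0 Mb
Total: 80721.9 Mb = 10090.2 MB.
= 10.09 GB.

10.1 GB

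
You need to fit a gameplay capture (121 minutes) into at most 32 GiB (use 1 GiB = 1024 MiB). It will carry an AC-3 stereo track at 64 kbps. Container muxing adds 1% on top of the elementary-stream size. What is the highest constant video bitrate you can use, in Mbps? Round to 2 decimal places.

Budget: 32 GiB = 274877.9 Mb.
Stream payload after overhead: 274877.9 / 1.01 = 272156.3 Mb.
121 min = 7260 s
Total bitrate budget: 272156.3 Mb / 7260 s = 37.487 Mbps.
Audio: 64 kbps = 0.064 Mbps.
Video: 37.487 − 0.064 = 37.423 Mbps.

37.42 Mbps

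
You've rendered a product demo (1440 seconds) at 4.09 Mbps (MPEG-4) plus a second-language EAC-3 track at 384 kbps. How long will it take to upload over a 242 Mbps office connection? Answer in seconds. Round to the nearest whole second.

Audio: 384 kbps = 0.384 Mbps.
Total bitrate: 4.474 Mbps.
File: 4.474 Mbps × 1440 s = 6442.6 Mb.
At 242 Mbps: 6442.6 / 242 = 26.6 s ≈ 26.6 seconds.

27 seconds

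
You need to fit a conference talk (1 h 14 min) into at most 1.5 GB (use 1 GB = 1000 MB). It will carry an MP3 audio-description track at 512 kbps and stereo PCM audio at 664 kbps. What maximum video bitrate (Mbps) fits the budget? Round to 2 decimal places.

Budget: 1.5 GB = 12000.0 Mb.
1 h 14 min = 74 min = 4440 s
Total bitrate budget: 12000.0 Mb / 4440 s = 2.703 Mbps.
Audio total: 512 + 664 = 1176 kbps = 1.176 Mbps.
Video: 2.703 − 1.176 = 1.527 Mbps.

1.53 Mbps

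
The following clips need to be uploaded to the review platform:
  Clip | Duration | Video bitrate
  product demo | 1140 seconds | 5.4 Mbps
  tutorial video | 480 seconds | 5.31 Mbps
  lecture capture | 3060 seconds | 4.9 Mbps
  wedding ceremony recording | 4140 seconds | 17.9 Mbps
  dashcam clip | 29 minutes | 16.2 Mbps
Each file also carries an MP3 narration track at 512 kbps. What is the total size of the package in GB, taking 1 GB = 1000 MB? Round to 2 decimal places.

Audio: 512 kbps = 0.512 Mbps.
product demo: 5.912 Mbps × 1140 s = 6739.7 Mb
tutorial video: 5.822 Mbps × 480 s = 2794.6 Mb
lecture capture: 5.412 Mbps × 3060 s = 16560.7 Mb
wedding ceremony recording: 18.412 Mbps × 4140 s = 76225.7 Mb
dashcam clip: 16.712 Mbps × 1740 s = 29078.9 Mb
Total: 131399.5 Mb = 16424.9 MB.
= 16.42 GB.

16.42 GB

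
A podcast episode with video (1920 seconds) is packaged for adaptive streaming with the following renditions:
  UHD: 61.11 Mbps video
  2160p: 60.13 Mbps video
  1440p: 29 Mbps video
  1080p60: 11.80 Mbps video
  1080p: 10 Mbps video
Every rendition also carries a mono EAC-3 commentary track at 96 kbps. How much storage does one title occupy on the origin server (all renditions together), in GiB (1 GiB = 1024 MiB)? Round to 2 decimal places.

Audio: 96 kbps = 0.096 Mbps.
Sum of rendition bitrates: (61.11+0.096) + (60.13+0.096) + (29+0.096) + (11.80+0.096) + (10+0.096) = 172.520 Mbps.
× 1920 s = 331,238 Mb = 41,405 MB = 38.56 GiB.

38.56 GiB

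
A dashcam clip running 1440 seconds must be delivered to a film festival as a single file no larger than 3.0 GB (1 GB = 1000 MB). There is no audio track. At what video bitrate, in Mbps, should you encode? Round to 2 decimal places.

Budget: 3.0 GB = 24000.0 Mb.
Total bitrate budget: 24000.0 Mb / 1440 s = 16.667 Mbps.

16.67 Mbps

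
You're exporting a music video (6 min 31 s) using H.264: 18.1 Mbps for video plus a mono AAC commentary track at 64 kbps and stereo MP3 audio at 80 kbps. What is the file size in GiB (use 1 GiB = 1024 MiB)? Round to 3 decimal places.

6 min 31 s = 391 s
Audio total: 64 + 80 = 144 kbps = 0.144 Mbps.
Total bitrate: 18.1 + 0.144 = 18.244 Mbps.
Stream data: 18.244 Mbps × 391 s = 7133.4 Mb.
7,133 Mb = 891,675,500 bytes ÷ 1,073,741,824 = 0.8304 GiB.

0.830 GiB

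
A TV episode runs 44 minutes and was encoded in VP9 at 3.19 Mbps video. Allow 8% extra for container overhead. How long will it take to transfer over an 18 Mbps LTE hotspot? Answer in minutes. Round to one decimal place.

8.4 minutes

44 min = 2640 s
File: 3.190 Mbps × 2640 s = 8421.6 Mb.
With 8% container overhead: ×1.08. → 9095.3 Mb.
At 18 Mbps: 9095.3 / 18 = 505.3 s ≈ 8.42 minutes.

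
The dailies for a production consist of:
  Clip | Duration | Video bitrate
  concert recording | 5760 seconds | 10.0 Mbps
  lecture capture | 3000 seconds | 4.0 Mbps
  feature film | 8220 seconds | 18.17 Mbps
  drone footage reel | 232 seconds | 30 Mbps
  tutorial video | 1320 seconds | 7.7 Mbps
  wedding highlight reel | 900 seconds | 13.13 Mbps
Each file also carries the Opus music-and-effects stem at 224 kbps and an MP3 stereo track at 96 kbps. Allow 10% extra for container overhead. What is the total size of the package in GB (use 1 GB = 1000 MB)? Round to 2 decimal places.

34.94 GB

Audio total: 224 + 96 = 320 kbps = 0.320 Mbps.
concert recording: 10.320 Mbps × 5760 s × 1.10 = 65387.5 Mb
lecture capture: 4.320 Mbps × 3000 s × 1.10 = 14256.0 Mb
feature film: 18.490 Mbps × 8220 s × 1.10 = 167186.6 Mb
drone footage reel: 30.320 Mbps × 232 s × 1.10 = 7737.7 Mb
tutorial video: 8.020 Mbps × 1320 s × 1.10 = 11645.0 Mb
wedding highlight reel: 13.450 Mbps × 900 s × 1.10 = 13315.5 Mb
Total: 279528.3 Mb = 34941.0 MB.
= 34.94 GB.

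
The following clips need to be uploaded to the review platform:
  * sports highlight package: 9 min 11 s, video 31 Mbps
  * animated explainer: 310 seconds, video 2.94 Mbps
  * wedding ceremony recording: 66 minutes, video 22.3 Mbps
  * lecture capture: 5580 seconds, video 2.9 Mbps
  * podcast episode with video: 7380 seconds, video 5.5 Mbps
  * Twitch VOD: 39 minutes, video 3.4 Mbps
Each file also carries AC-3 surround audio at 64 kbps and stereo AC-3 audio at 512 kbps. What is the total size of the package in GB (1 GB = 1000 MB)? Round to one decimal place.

22.8 GB

Audio total: 64 + 512 = 576 kbps = 0.576 Mbps.
sports highlight package: 31.576 Mbps × 551 s = 17398.4 Mb
animated explainer: 3.516 Mbps × 310 s = 1090.0 Mb
wedding ceremony recording: 22.876 Mbps × 3960 s = 90589.0 Mb
lecture capture: 3.476 Mbps × 5580 s = 19396.1 Mb
podcast episode with video: 6.076 Mbps × 7380 s = 44840.9 Mb
Twitch VOD: 3.976 Mbps × 2340 s = 9303.8 Mb
Total: 182618.1 Mb = 22827.3 MB.
= 22.83 GB.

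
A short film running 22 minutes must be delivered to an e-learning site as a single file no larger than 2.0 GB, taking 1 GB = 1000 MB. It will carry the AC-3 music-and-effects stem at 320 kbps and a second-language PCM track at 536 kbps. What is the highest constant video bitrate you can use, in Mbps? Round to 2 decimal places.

11.27 Mbps

Budget: 2.0 GB = 16000.0 Mb.
22 min = 1320 s
Total bitrate budget: 16000.0 Mb / 1320 s = 12.121 Mbps.
Audio total: 320 + 536 = 856 kbps = 0.856 Mbps.
Video: 12.121 − 0.856 = 11.265 Mbps.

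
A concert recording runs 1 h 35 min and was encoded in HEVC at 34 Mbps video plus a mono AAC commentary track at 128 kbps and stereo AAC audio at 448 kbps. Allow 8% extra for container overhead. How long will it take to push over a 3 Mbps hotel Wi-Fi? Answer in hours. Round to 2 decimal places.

1 h 35 min = 95 min = 5700 s
Audio total: 128 + 448 = 576 kbps = 0.576 Mbps.
Total bitrate: 34.576 Mbps.
File: 34.576 Mbps × 5700 s = 197083.2 Mb.
With 8% container overhead: ×1.08. → 212849.9 Mb.
At 3 Mbps: 212849.9 / 3 = 70950.0 s ≈ 19.7 hours.

19.71 hours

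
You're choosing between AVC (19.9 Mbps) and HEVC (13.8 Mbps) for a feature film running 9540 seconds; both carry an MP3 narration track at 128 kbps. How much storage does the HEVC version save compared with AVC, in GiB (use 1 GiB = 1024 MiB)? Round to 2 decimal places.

Audio: 128 kbps = 0.128 Mbps.
AVC: 20.028 Mbps × 9540 s = 191067.1 Mb = 22.243 GiB.
HEVC: 13.928 Mbps × 9540 s = 132873.1 Mb = 15.468 GiB.
Saving: 22.243 − 15.468 = 6.775 GiB.

6.77 GiB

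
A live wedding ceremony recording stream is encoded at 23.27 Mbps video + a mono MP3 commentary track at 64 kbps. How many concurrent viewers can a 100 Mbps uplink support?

Audio: 64 kbps = 0.064 Mbps.
Per-viewer media rate: 23.334 Mbps.
100 Mbps = 100.0 Mbps; 100.0 / 23.334 = 4.29 → 4 viewers.

4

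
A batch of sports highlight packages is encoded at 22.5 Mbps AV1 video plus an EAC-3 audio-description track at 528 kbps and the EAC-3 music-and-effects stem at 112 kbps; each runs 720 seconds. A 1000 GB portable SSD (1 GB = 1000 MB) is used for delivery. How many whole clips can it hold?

480

Audio total: 528 + 112 = 640 kbps = 0.640 Mbps.
Total bitrate: 23.140 Mbps.
Per item: 23.140 Mbps × 720 s = 16,661 Mb = 2,083 MB.
Capacity: 1000 GB = 8,000,000 Mb; 480.17 items → 480 complete.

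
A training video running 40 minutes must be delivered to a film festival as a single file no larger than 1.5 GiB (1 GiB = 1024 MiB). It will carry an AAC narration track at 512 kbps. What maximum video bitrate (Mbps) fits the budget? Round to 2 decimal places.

4.86 Mbps

Budget: 1.5 GiB = 12884.9 Mb.
40 min = 2400 s
Total bitrate budget: 12884.9 Mb / 2400 s = 5.369 Mbps.
Audio: 512 kbps = 0.512 Mbps.
Video: 5.369 − 0.512 = 4.857 Mbps.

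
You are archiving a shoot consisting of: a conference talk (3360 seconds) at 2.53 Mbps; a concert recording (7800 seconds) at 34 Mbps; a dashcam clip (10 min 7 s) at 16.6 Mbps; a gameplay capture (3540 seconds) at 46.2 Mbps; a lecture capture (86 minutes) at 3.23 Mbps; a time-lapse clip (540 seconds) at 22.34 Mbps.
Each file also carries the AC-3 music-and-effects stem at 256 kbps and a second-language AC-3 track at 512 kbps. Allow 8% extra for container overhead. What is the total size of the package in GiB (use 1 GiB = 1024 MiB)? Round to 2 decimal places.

Audio total: 256 + 512 = 768 kbps = 0.768 Mbps.
conference talk: 3.298 Mbps × 3360 s × 1.08 = 11967.8 Mb
concert recording: 34.768 Mbps × 7800 s × 1.08 = 292885.6 Mb
dashcam clip: 17.368 Mbps × 607 s × 1.08 = 11385.8 Mb
gameplay capture: 46.968 Mbps × 3540 s × 1.08 = 179568.1 Mb
lecture capture: 3.998 Mbps × 5160 s × 1.08 = 22280.1 Mb
time-lapse clip: 23.108 Mbps × 540 s × 1.08 = 13476.6 Mb
Total: 531563.9 Mb = 66445.5 MB.
= 61.88 GiB.

61.88 GiB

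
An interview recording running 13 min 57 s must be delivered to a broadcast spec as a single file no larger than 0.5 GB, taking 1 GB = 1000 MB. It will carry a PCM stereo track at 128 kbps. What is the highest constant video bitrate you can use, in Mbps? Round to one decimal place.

Budget: 0.5 GB = 4000.0 Mb.
13 min 57 s = 837 s
Total bitrate budget: 4000.0 Mb / 837 s = 4.779 Mbps.
Audio: 128 kbps = 0.128 Mbps.
Video: 4.779 − 0.128 = 4.651 Mbps.

4.7 Mbps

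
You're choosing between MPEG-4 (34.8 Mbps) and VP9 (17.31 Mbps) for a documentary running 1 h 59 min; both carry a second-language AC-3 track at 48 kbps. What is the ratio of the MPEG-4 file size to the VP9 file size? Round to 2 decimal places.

2.01

1 h 59 min = 119 min = 7140 s
Audio: 48 kbps = 0.048 Mbps.
MPEG-4: 34.848 Mbps × 7140 s = 248814.7 Mb = 31.102 GB.
VP9: 17.358 Mbps × 7140 s = 123936.1 Mb = 15.492 GB.
Ratio: 31.102 / 15.492 = 2.008.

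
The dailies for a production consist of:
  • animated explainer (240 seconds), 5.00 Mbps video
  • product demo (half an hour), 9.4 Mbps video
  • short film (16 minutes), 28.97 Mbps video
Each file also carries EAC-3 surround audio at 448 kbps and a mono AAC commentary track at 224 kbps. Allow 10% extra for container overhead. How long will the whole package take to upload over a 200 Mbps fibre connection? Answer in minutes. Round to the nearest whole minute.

Audio total: 448 + 224 = 672 kbps = 0.672 Mbps.
animated explainer: 5.672 Mbps × 240 s × 1.10 = 1497.4 Mb
product demo: 10.072 Mbps × 1800 s × 1.10 = 19942.6 Mb
short film: 29.642 Mbps × 960 s × 1.10 = 31302.0 Mb
Total: 52741.9 Mb = 6592.7 MB.
At 200 Mbps: 52741.9 / 200 = 264 s ≈ 4.4 minutes.

4 minutes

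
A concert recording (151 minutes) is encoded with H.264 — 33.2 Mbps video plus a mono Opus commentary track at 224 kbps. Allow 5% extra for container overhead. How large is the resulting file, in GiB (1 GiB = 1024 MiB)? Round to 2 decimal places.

151 min = 9060 s
Audio: 224 kbps = 0.224 Mbps.
Total bitrate: 33.2 + 0.224 = 33.424 Mbps.
Stream data: 33.424 Mbps × 9060 s = 302821.4 Mb.
With 5% container overhead: ×1.05.
317,963 Mb = 39,745,314,000 bytes ÷ 1,073,741,824 = 37.02 GiB.

37.02 GiB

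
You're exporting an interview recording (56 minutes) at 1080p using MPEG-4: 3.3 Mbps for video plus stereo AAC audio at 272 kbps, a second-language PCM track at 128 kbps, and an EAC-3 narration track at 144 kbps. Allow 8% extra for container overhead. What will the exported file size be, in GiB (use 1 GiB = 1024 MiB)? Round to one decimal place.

1.6 GiB

56 min = 3360 s
Audio total: 272 + 128 + 144 = 544 kbps = 0.544 Mbps.
Total bitrate: 3.3 + 0.544 = 3.844 Mbps.
Stream data: 3.844 Mbps × 3360 s = 12915.8 Mb.
With 8% container overhead: ×1.08.
13,949 Mb = 1,743,638,400 bytes ÷ 1,073,741,824 = 1.624 GiB.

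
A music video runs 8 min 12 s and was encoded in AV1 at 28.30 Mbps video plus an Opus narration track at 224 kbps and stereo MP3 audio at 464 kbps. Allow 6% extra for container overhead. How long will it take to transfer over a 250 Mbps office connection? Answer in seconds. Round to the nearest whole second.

60 seconds

8 min 12 s = 492 s
Audio total: 224 + 464 = 688 kbps = 0.688 Mbps.
Total bitrate: 28.988 Mbps.
File: 28.988 Mbps × 492 s = 14262.1 Mb.
With 6% container overhead: ×1.06. → 15117.8 Mb.
At 250 Mbps: 15117.8 / 250 = 60.5 s ≈ 60.5 seconds.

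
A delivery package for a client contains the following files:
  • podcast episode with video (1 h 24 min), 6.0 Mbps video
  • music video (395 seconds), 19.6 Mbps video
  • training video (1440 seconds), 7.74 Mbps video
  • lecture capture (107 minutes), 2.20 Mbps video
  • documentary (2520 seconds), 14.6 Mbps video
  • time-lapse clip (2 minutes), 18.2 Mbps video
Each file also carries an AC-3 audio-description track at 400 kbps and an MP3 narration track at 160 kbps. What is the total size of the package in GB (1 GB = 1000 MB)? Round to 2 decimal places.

Audio total: 400 + 160 = 560 kbps = 0.560 Mbps.
podcast episode with video: 6.560 Mbps × 5040 s = 33062.4 Mb
music video: 20.160 Mbps × 395 s = 7963.2 Mb
training video: 8.300 Mbps × 1440 s = 11952.0 Mb
lecture capture: 2.760 Mbps × 6420 s = 17719.2 Mb
documentary: 15.160 Mbps × 2520 s = 38203.2 Mb
time-lapse clip: 18.760 Mbps × 120 s = 2251.2 Mb
Total: 111151.2 Mb = 13893.9 MB.
= 13.89 GB.

13.89 GB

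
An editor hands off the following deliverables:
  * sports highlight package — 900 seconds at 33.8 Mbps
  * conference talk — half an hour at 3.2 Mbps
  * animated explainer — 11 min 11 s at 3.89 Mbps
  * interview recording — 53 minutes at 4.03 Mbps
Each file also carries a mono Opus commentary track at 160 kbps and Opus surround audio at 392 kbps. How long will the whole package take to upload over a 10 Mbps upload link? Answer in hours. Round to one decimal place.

1.5 hours

Audio total: 160 + 392 = 552 kbps = 0.552 Mbps.
sports highlight package: 34.352 Mbps × 900 s = 30916.8 Mb
conference talk: 3.752 Mbps × 1800 s = 6753.6 Mb
animated explainer: 4.442 Mbps × 671 s = 2980.6 Mb
interview recording: 4.582 Mbps × 3180 s = 14570.8 Mb
Total: 55221.7 Mb = 6902.7 MB.
At 10 Mbps: 55221.7 / 10 = 5522 s ≈ 1.53 hours.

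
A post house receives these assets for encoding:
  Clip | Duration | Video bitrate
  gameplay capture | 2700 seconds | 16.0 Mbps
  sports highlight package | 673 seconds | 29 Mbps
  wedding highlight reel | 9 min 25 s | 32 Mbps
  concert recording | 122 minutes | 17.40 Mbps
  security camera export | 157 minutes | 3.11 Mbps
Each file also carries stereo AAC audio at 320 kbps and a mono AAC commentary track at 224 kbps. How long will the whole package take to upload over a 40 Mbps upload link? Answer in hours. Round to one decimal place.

Audio total: 320 + 224 = 544 kbps = 0.544 Mbps.
gameplay capture: 16.544 Mbps × 2700 s = 44668.8 Mb
sports highlight package: 29.544 Mbps × 673 s = 19883.1 Mb
wedding highlight reel: 32.544 Mbps × 565 s = 18387.4 Mb
concert recording: 17.944 Mbps × 7320 s = 131350.1 Mb
security camera export: 3.654 Mbps × 9420 s = 34420.7 Mb
Total: 248710.0 Mb = 31088.8 MB.
At 40 Mbps: 248710.0 / 40 = 6218 s ≈ 1.73 hours.

1.7 hours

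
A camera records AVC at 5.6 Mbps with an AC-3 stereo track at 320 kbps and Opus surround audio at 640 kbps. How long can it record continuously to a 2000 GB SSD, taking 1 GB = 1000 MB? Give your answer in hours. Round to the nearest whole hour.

678 hours

Audio total: 320 + 640 = 960 kbps = 0.960 Mbps.
Total bitrate: 5.6 + 0.960 = 6.560 Mbps.
Capacity: 2000 GB = 16,000,000 Mb.
Recording time: 16,000,000 / 6.560 = 2,439,024 s ≈ 678 hours.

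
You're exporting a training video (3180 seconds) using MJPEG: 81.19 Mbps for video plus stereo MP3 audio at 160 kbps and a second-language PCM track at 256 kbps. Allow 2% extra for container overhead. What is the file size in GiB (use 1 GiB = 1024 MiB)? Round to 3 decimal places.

30.815 GiB

Audio total: 160 + 256 = 416 kbps = 0.416 Mbps.
Total bitrate: 81.19 + 0.416 = 81.606 Mbps.
Stream data: 81.606 Mbps × 3180 s = 259507.1 Mb.
With 2% container overhead: ×1.02.
264,697 Mb = 33,087,152,700 bytes ÷ 1,073,741,824 = 30.81 GiB.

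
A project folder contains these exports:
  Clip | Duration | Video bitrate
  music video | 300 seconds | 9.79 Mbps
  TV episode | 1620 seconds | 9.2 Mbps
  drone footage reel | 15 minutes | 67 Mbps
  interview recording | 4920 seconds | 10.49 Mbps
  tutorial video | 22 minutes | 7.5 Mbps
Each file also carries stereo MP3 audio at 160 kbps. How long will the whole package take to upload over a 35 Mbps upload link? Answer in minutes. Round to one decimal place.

67.2 minutes

Audio: 160 kbps = 0.160 Mbps.
music video: 9.950 Mbps × 300 s = 2985.0 Mb
TV episode: 9.360 Mbps × 1620 s = 15163.2 Mb
drone footage reel: 67.160 Mbps × 900 s = 60444.0 Mb
interview recording: 10.650 Mbps × 4920 s = 52398.0 Mb
tutorial video: 7.660 Mbps × 1320 s = 10111.2 Mb
Total: 141101.4 Mb = 17637.7 MB.
At 35 Mbps: 141101.4 / 35 = 4031 s ≈ 67.2 minutes.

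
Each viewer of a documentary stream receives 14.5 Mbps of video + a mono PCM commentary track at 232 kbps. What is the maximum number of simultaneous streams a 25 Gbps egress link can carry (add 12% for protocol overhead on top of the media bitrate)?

1515

Audio: 232 kbps = 0.232 Mbps.
Per-viewer media rate: 14.732 Mbps.
On the wire with 12% overhead: 16.500 Mbps.
25 Gbps = 25,000 Mbps; 25,000 / 16.500 = 1515.17 → 1515 viewers.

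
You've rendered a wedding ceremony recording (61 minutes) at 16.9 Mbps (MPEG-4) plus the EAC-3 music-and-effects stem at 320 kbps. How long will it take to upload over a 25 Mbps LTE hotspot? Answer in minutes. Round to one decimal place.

42.0 minutes

61 min = 3660 s
Audio: 320 kbps = 0.320 Mbps.
Total bitrate: 17.220 Mbps.
File: 17.220 Mbps × 3660 s = 63025.2 Mb.
At 25 Mbps: 63025.2 / 25 = 2521.0 s ≈ 42 minutes.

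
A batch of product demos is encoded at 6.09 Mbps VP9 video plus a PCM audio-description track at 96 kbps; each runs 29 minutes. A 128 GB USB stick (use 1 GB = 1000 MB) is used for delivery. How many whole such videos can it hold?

95

29 min = 1740 s
Audio: 96 kbps = 0.096 Mbps.
Total bitrate: 6.186 Mbps.
Per item: 6.186 Mbps × 1740 s = 10,764 Mb = 1,345 MB.
Capacity: 128 GB = 1,024,000 Mb; 95.14 items → 95 complete.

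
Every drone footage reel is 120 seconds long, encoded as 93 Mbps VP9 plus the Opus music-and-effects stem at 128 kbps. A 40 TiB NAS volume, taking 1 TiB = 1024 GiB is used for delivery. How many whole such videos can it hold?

Audio: 128 kbps = 0.128 Mbps.
Total bitrate: 93.128 Mbps.
Per item: 93.128 Mbps × 120 s = 11,175 Mb = 1,397 MB.
Capacity: 40 TiB = 351,843,721 Mb; 31483.88 items → 31483 complete.

31483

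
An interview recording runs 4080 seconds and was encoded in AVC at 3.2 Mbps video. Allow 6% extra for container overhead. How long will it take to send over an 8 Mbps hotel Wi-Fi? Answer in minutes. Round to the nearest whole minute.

29 minutes

File: 3.200 Mbps × 4080 s = 13056.0 Mb.
With 6% container overhead: ×1.06. → 13839.4 Mb.
At 8 Mbps: 13839.4 / 8 = 1729.9 s ≈ 28.8 minutes.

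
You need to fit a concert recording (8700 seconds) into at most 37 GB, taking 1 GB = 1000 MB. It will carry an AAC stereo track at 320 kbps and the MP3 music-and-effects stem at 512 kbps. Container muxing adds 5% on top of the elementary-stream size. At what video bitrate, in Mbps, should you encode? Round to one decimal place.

Budget: 37 GB = 296000.0 Mb.
Stream payload after overhead: 296000.0 / 1.05 = 281904.8 Mb.
Total bitrate budget: 281904.8 Mb / 8700 s = 32.403 Mbps.
Audio total: 320 + 512 = 832 kbps = 0.832 Mbps.
Video: 32.403 − 0.832 = 31.571 Mbps.

31.6 Mbps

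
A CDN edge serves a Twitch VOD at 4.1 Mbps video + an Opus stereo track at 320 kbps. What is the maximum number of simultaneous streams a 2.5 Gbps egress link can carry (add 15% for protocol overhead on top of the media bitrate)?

Audio: 320 kbps = 0.320 Mbps.
Per-viewer media rate: 4.420 Mbps.
On the wire with 15% overhead: 5.083 Mbps.
2.5 Gbps = 2,500 Mbps; 2,500 / 5.083 = 491.84 → 491 viewers.

491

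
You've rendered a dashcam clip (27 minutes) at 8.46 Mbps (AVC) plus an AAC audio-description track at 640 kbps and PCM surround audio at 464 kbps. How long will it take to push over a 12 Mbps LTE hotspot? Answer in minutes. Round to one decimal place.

27 min = 1620 s
Audio total: 640 + 464 = 1104 kbps = 1.104 Mbps.
Total bitrate: 9.564 Mbps.
File: 9.564 Mbps × 1620 s = 15493.7 Mb.
At 12 Mbps: 15493.7 / 12 = 1291.1 s ≈ 21.5 minutes.

21.5 minutes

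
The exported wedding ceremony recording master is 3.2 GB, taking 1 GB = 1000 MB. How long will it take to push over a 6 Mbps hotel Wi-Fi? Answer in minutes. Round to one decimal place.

71.1 minutes

File: 3.2 GB = 25600.0 Mb.
At 6 Mbps: 25600.0 / 6 = 4266.7 s ≈ 71.1 minutes.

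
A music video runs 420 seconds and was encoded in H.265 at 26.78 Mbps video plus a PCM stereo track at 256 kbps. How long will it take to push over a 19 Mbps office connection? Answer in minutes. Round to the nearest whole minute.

10 minutes

Audio: 256 kbps = 0.256 Mbps.
Total bitrate: 27.036 Mbps.
File: 27.036 Mbps × 420 s = 11355.1 Mb.
At 19 Mbps: 11355.1 / 19 = 597.6 s ≈ 9.96 minutes.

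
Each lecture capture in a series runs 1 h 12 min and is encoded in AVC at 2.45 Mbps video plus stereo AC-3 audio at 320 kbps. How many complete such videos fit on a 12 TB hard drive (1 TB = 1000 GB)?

8022

1 h 12 min = 72 min = 4320 s
Audio: 320 kbps = 0.320 Mbps.
Total bitrate: 2.770 Mbps.
Per item: 2.770 Mbps × 4320 s = 11,966 Mb = 1,496 MB.
Capacity: 12 TB = 96,000,000 Mb; 8022.46 items → 8022 complete.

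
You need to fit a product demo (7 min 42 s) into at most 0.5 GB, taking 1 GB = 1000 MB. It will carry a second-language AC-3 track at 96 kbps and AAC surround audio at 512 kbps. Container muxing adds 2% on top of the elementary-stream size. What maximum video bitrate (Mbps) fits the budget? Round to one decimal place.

Budget: 0.5 GB = 4000.0 Mb.
Stream payload after overhead: 4000.0 / 1.02 = 3921.6 Mb.
7 min 42 s = 462 s
Total bitrate budget: 3921.6 Mb / 462 s = 8.488 Mbps.
Audio total: 96 + 512 = 608 kbps = 0.608 Mbps.
Video: 8.488 − 0.608 = 7.880 Mbps.

7.9 Mbps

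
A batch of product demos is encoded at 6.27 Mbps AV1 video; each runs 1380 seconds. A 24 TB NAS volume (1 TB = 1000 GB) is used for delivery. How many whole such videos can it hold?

Per item: 6.270 Mbps × 1380 s = 8,653 Mb = 1,082 MB.
Capacity: 24 TB = 192,000,000 Mb; 22189.86 items → 22189 complete.

22189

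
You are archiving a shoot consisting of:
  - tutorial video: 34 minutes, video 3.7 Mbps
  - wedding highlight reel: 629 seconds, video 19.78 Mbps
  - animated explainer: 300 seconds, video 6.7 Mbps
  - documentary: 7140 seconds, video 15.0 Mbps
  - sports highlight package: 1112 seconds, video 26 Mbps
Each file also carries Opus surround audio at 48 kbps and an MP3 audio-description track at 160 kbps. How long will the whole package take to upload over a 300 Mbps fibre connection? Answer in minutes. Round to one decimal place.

Audio total: 48 + 160 = 208 kbps = 0.208 Mbps.
tutorial video: 3.908 Mbps × 2040 s = 7972.3 Mb
wedding highlight reel: 19.988 Mbps × 629 s = 12572.5 Mb
animated explainer: 6.908 Mbps × 300 s = 2072.4 Mb
documentary: 15.208 Mbps × 7140 s = 108585.1 Mb
sports highlight package: 26.208 Mbps × 1112 s = 29143.3 Mb
Total: 160345.6 Mb = 20043.2 MB.
At 300 Mbps: 160345.6 / 300 = 534 s ≈ 8.91 minutes.

8.9 minutes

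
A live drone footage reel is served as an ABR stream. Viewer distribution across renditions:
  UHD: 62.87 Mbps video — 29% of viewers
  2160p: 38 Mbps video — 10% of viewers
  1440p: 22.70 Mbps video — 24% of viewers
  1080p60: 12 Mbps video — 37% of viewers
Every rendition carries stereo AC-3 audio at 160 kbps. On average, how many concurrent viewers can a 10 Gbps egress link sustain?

Audio: 160 kbps = 0.160 Mbps.
Average per-viewer bitrate: 0.29×63.030 + 0.10×38.160 + 0.24×22.860 + 0.37×12.160 = 32.080 Mbps.
10 Gbps = 10,000 Mbps; 10,000 / 32.080 = 311.72 → 311.

311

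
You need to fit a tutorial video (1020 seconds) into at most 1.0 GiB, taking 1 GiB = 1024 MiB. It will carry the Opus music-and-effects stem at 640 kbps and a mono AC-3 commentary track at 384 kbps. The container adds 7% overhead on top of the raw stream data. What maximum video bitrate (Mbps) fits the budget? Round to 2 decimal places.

Budget: 1.0 GiB = 8589.9 Mb.
Stream payload after overhead: 8589.9 / 1.07 = 8028.0 Mb.
Total bitrate budget: 8028.0 Mb / 1020 s = 7.871 Mbps.
Audio total: 640 + 384 = 1024 kbps = 1.024 Mbps.
Video: 7.871 − 1.024 = 6.847 Mbps.

6.85 Mbps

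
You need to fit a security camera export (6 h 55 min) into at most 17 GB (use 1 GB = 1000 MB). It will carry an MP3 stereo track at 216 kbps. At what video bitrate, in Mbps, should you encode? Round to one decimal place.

Budget: 17 GB = 136000.0 Mb.
6 h 55 min = 415 min = 24900 s
Total bitrate budget: 136000.0 Mb / 24900 s = 5.462 Mbps.
Audio: 216 kbps = 0.216 Mbps.
Video: 5.462 − 0.216 = 5.246 Mbps.

5.2 Mbps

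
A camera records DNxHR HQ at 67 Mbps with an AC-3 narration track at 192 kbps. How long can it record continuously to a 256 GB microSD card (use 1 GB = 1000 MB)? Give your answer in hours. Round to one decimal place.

8.5 hours

Audio: 192 kbps = 0.192 Mbps.
Total bitrate: 67 + 0.192 = 67.192 Mbps.
Capacity: 256 GB = 2,048,000 Mb.
Recording time: 2,048,000 / 67.192 = 30,480 s ≈ 8.47 hours.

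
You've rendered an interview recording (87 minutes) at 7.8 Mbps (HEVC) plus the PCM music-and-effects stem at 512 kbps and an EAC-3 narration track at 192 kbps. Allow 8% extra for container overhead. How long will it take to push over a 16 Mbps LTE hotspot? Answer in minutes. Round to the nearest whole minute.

50 minutes

87 min = 5220 s
Audio total: 512 + 192 = 704 kbps = 0.704 Mbps.
Total bitrate: 8.504 Mbps.
File: 8.504 Mbps × 5220 s = 44390.9 Mb.
With 8% container overhead: ×1.08. → 47942.2 Mb.
At 16 Mbps: 47942.2 / 16 = 2996.4 s ≈ 49.9 minutes.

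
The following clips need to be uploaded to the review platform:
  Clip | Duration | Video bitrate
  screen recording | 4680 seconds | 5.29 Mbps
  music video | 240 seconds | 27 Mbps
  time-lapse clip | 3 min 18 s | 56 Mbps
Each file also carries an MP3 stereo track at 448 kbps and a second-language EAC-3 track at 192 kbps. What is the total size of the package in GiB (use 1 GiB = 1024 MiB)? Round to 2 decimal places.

5.31 GiB

Audio total: 448 + 192 = 640 kbps = 0.640 Mbps.
screen recording: 5.930 Mbps × 4680 s = 27752.4 Mb
music video: 27.640 Mbps × 240 s = 6633.6 Mb
time-lapse clip: 56.640 Mbps × 198 s = 11214.7 Mb
Total: 45600.7 Mb = 5700.1 MB.
= 5.309 GiB.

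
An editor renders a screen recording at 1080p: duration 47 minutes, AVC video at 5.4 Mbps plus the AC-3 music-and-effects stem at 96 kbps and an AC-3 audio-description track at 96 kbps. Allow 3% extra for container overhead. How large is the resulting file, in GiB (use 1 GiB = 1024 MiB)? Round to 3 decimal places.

1.891 GiB

47 min = 2820 s
Audio total: 96 + 96 = 192 kbps = 0.192 Mbps.
Total bitrate: 5.4 + 0.192 = 5.592 Mbps.
Stream data: 5.592 Mbps × 2820 s = 15769.4 Mb.
With 3% container overhead: ×1.03.
16,243 Mb = 2,030,315,400 bytes ÷ 1,073,741,824 = 1.891 GiB.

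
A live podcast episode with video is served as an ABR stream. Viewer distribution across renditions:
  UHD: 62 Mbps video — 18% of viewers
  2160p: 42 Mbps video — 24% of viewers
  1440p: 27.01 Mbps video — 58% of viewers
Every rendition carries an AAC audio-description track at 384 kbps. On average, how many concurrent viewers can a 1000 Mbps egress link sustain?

Audio: 384 kbps = 0.384 Mbps.
Average per-viewer bitrate: 0.18×62.384 + 0.24×42.384 + 0.58×27.394 = 37.290 Mbps.
1000 Mbps = 1,000 Mbps; 1,000 / 37.290 = 26.82 → 26.

26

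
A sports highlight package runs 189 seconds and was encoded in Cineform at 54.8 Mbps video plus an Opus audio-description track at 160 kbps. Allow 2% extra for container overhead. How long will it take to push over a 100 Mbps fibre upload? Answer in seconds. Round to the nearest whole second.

Audio: 160 kbps = 0.160 Mbps.
Total bitrate: 54.960 Mbps.
File: 54.960 Mbps × 189 s = 10387.4 Mb.
With 2% container overhead: ×1.02. → 10595.2 Mb.
At 100 Mbps: 10595.2 / 100 = 106.0 s ≈ 106 seconds.

106 seconds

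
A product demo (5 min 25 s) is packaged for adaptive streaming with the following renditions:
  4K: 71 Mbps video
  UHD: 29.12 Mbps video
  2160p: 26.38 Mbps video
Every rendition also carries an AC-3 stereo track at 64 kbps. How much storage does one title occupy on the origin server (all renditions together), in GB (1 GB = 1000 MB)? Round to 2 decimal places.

5.15 GB

5 min 25 s = 325 s
Audio: 64 kbps = 0.064 Mbps.
Sum of rendition bitrates: (71+0.064) + (29.12+0.064) + (26.38+0.064) = 126.692 Mbps.
× 325 s = 41,175 Mb = 5,147 MB = 5.147 GB.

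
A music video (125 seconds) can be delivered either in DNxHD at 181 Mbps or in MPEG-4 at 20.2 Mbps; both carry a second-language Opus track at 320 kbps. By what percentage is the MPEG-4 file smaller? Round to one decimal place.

Audio: 320 kbps = 0.320 Mbps.
DNxHD: 181.320 Mbps × 125 s = 22665.0 Mb = 2.833 GB.
MPEG-4: 20.520 Mbps × 125 s = 2565.0 Mb = 0.321 GB.
Reduction: (1 − 0.321/2.833) × 100 = 88.68%.

88.7%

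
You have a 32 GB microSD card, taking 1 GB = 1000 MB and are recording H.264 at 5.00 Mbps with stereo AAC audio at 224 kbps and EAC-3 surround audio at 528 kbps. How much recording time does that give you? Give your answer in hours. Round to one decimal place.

Audio total: 224 + 528 = 752 kbps = 0.752 Mbps.
Total bitrate: 5.00 + 0.752 = 5.752 Mbps.
Capacity: 32 GB = 256,000 Mb.
Recording time: 256,000 / 5.752 = 44,506 s ≈ 12.4 hours.

12.4 hours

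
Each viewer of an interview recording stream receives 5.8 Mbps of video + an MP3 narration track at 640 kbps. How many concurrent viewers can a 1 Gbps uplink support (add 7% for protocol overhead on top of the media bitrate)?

145

Audio: 640 kbps = 0.640 Mbps.
Per-viewer media rate: 6.440 Mbps.
On the wire with 7% overhead: 6.891 Mbps.
1 Gbps = 1,000 Mbps; 1,000 / 6.891 = 145.12 → 145 viewers.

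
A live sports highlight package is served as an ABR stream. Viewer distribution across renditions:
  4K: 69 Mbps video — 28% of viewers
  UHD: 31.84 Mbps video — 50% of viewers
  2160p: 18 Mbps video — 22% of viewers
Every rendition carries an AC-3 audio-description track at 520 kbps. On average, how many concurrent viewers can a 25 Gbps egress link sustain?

Audio: 520 kbps = 0.520 Mbps.
Average per-viewer bitrate: 0.28×69.520 + 0.50×32.360 + 0.22×18.520 = 39.720 Mbps.
25 Gbps = 25,000 Mbps; 25,000 / 39.720 = 629.41 → 629.

629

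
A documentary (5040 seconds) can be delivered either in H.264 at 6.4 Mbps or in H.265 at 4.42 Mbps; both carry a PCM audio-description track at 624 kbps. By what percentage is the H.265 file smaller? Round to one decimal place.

28.2%

Audio: 624 kbps = 0.624 Mbps.
H.264: 7.024 Mbps × 5040 s = 35401.0 Mb = 4.121 GiB.
H.265: 5.044 Mbps × 5040 s = 25421.8 Mb = 2.959 GiB.
Reduction: (1 − 2.959/4.121) × 100 = 28.19%.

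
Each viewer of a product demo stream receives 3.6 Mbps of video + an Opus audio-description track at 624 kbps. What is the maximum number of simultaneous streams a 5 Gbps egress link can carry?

Audio: 624 kbps = 0.624 Mbps.
Per-viewer media rate: 4.224 Mbps.
5 Gbps = 5,000 Mbps; 5,000 / 4.224 = 1183.71 → 1183 viewers.

1183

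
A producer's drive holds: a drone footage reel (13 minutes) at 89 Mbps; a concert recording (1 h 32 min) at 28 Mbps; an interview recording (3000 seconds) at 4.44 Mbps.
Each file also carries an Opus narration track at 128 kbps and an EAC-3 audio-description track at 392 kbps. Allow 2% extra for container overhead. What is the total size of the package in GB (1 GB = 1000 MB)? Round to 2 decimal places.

30.87 GB

Audio total: 128 + 392 = 520 kbps = 0.520 Mbps.
drone footage reel: 89.520 Mbps × 780 s × 1.02 = 71222.1 Mb
concert recording: 28.520 Mbps × 5520 s × 1.02 = 160579.0 Mb
interview recording: 4.960 Mbps × 3000 s × 1.02 = 15177.6 Mb
Total: 246978.7 Mb = 30872.3 MB.
= 30.87 GB.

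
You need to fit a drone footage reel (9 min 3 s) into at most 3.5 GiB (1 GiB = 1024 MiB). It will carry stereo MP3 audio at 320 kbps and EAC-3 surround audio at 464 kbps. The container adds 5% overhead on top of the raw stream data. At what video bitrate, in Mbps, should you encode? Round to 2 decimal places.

51.95 Mbps

Budget: 3.5 GiB = 30064.8 Mb.
Stream payload after overhead: 30064.8 / 1.05 = 28633.1 Mb.
9 min 3 s = 543 s
Total bitrate budget: 28633.1 Mb / 543 s = 52.731 Mbps.
Audio total: 320 + 464 = 784 kbps = 0.784 Mbps.
Video: 52.731 − 0.784 = 51.947 Mbps.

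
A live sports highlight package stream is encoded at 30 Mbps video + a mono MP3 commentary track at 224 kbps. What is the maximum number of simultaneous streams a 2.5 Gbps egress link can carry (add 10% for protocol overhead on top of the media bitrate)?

75

Audio: 224 kbps = 0.224 Mbps.
Per-viewer media rate: 30.224 Mbps.
On the wire with 10% overhead: 33.246 Mbps.
2.5 Gbps = 2,500 Mbps; 2,500 / 33.246 = 75.20 → 75 viewers.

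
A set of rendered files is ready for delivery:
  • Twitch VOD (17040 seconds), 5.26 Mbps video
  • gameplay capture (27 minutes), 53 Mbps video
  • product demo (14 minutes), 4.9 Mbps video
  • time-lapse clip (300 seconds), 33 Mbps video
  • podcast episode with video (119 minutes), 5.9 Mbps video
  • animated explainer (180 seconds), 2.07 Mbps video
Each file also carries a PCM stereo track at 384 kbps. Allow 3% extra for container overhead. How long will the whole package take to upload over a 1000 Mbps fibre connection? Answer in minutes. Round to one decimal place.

Audio: 384 kbps = 0.384 Mbps.
Twitch VOD: 5.644 Mbps × 17040 s × 1.03 = 99059.0 Mb
gameplay capture: 53.384 Mbps × 1620 s × 1.03 = 89076.5 Mb
product demo: 5.284 Mbps × 840 s × 1.03 = 4571.7 Mb
time-lapse clip: 33.384 Mbps × 300 s × 1.03 = 10315.7 Mb
podcast episode with video: 6.284 Mbps × 7140 s × 1.03 = 46213.8 Mb
animated explainer: 2.454 Mbps × 180 s × 1.03 = 455.0 Mb
Total: 249691.7 Mb = 31211.5 MB.
At 1000 Mbps: 249691.7 / 1000 = 250 s ≈ 4.16 minutes.

4.2 minutes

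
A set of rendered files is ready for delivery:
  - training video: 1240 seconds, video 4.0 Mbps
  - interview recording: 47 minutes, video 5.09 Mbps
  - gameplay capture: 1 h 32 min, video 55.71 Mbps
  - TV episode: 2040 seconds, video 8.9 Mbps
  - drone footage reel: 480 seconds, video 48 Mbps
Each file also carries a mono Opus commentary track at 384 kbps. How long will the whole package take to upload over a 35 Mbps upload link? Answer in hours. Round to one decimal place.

Audio: 384 kbps = 0.384 Mbps.
training video: 4.384 Mbps × 1240 s = 5436.2 Mb
interview recording: 5.474 Mbps × 2820 s = 15436.7 Mb
gameplay capture: 56.094 Mbps × 5520 s = 309638.9 Mb
TV episode: 9.284 Mbps × 2040 s = 18939.4 Mb
drone footage reel: 48.384 Mbps × 480 s = 23224.3 Mb
Total: 372675.4 Mb = 46584.4 MB.
At 35 Mbps: 372675.4 / 35 = 10648 s ≈ 2.96 hours.

3.0 hours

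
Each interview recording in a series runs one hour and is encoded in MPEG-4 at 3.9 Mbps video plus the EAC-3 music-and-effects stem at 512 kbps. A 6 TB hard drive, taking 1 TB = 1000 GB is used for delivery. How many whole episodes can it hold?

3022

1 h = 3600 s
Audio: 512 kbps = 0.512 Mbps.
Total bitrate: 4.412 Mbps.
Per item: 4.412 Mbps × 3600 s = 15,883 Mb = 1,985 MB.
Capacity: 6 TB = 48,000,000 Mb; 3022.06 items → 3022 complete.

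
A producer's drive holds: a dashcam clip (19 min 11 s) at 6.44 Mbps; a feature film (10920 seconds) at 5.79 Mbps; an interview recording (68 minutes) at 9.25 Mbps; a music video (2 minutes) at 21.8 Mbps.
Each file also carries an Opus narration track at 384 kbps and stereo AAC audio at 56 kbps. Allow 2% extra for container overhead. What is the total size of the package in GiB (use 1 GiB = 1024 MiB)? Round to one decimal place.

14.0 GiB

Audio total: 384 + 56 = 440 kbps = 0.440 Mbps.
dashcam clip: 6.880 Mbps × 1151 s × 1.02 = 8077.3 Mb
feature film: 6.230 Mbps × 10920 s × 1.02 = 69392.2 Mb
interview recording: 9.690 Mbps × 4080 s × 1.02 = 40325.9 Mb
music video: 22.240 Mbps × 120 s × 1.02 = 2722.2 Mb
Total: 120517.6 Mb = 15064.7 MB.
= 14.03 GiB.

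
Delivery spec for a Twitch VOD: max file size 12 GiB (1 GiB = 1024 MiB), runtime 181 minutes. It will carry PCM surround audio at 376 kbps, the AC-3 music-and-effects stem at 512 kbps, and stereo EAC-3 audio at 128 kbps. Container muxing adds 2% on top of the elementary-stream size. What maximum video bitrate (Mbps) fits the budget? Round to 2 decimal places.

Budget: 12 GiB = 103079.2 Mb.
Stream payload after overhead: 103079.2 / 1.02 = 101058.1 Mb.
181 min = 10860 s
Total bitrate budget: 101058.1 Mb / 10860 s = 9.306 Mbps.
Audio total: 376 + 512 + 128 = 1016 kbps = 1.016 Mbps.
Video: 9.306 − 1.016 = 8.290 Mbps.

8.29 Mbps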